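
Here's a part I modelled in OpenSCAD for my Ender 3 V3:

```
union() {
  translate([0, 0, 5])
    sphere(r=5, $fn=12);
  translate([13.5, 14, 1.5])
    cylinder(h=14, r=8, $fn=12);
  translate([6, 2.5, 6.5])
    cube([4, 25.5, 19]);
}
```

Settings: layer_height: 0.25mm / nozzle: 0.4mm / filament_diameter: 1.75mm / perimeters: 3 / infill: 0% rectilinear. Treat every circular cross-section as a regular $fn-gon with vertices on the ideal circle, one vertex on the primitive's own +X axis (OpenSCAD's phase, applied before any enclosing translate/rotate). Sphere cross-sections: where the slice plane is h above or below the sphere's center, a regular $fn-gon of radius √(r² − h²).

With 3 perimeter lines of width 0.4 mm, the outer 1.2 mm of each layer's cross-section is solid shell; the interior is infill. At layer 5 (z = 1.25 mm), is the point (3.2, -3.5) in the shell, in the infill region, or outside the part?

At z = 1.25 mm: the r=5 sphere contributes a regular 12-gon of circumradius √(5²−3.75²) = 3.307; the cylinder at (13.5, 14) is not intersected at this z (z outside [1.5, 15.5]); the cube at (6, 2.5) does not reach this height (z outside [6.5, 25.5]); Merging all regions: only the r=5 sphere is present, so the union is just that shape — 1 connected region. Overall, the cross-section is a single solid region. The nearest boundary edge runs (1.65, -2.86)→(2.86, -1.65); distance from the point to it = 1.54 mm. The point is not inside any of the regions above, so it lies outside the cross-section (1.54 mm from the nearest boundary).

outside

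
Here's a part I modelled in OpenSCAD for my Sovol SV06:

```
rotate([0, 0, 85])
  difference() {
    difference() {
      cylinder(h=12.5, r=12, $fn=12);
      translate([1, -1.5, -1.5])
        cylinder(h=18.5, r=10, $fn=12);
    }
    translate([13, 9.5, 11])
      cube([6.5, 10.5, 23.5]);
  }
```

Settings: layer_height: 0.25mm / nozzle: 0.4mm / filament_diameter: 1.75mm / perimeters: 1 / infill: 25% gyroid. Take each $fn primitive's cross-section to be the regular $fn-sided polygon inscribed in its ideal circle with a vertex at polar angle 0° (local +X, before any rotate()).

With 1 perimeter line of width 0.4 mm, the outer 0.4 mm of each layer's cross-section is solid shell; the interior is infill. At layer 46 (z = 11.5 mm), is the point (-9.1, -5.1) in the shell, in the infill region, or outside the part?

At z = 11.5 mm: the r=12 cylinder gives a regular 12-gon of circumradius 12 (constant along its height); the r=10 cylinder at (1, -1.5) contributes a regular 12-gon of circumradius 10; Subtracting the remaining from the first: starting from the r=12 cylinder, the r=10 cylinder at (1, -1.5) lies wholly inside it (removes its full 300.00 mm² and its 62.12 mm outline becomes a hole wall) — 1 connected region with 1 hole; the 6.5×10.5 cube at (13, 9.5) contributes its full rectangle; After the difference (first − rest): starting from the result so far, the 6.5×10.5 cube at (13, 9.5) misses the remaining region (no effect) — 1 connected region with 1 hole; (whole slice rotated 85° about Z — lengths, areas and connectivity unchanged). Overall, the cross-section is one region with 1 hole. Undo the 85° rotation: the query point maps to (-5.874, 8.621) in the un-rotated model frame. The nearest boundary edge runs (-10.39, 6.00)→(-6.00, 10.39); distance from the point to it = 1.34 mm. The point is inside the cross-section and 1.34 mm from the nearest boundary — more than the 0.4 mm shell width (1 × 0.4), so it's in the infill interior.

infill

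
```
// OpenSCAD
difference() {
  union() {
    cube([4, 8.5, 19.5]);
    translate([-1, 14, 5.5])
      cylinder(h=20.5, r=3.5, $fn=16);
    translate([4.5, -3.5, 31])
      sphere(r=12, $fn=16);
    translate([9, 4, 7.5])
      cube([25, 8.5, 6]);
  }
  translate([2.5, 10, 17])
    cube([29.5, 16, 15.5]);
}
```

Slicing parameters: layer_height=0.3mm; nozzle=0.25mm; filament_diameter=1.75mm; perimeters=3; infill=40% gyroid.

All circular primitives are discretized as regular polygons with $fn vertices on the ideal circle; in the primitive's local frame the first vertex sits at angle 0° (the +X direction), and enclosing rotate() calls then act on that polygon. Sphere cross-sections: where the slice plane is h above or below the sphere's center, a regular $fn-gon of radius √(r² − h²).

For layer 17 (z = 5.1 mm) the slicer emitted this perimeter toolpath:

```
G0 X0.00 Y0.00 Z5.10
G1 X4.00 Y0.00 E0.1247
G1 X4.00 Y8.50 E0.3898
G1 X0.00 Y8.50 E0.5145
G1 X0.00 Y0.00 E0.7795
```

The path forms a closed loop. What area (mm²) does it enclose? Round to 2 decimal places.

Apply the shoelace formula to the sequence of (X, Y) vertices; enclosed area = 34.00 mm².

34.00 mm²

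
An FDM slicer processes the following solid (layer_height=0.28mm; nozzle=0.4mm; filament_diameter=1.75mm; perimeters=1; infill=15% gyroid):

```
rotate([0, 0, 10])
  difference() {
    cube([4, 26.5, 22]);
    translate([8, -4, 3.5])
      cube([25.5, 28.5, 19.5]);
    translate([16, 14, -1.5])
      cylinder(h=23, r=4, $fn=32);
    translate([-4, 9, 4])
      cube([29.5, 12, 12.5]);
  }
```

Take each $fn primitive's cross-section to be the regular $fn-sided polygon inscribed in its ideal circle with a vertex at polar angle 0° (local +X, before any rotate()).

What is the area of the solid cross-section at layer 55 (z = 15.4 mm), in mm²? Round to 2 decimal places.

At z = 15.4 mm: the cube (footprint 4×26.5) is included at this height (area 106.00 mm²); the cube at (8, -4) (footprint 25.5×28.5) is included at this height (area 726.75 mm²); the cylinder at (16, 14): section is a regular 32-gon, circumradius r=4 (area = (32/2)·4.000²·sin(360°/32) = 49.94 mm²); the 29.5×12 cube at (-4, 9) contributes its full rectangle (area 354.00 mm²); After the difference (first − rest): starting from the 4×26.5 cube (106.00 mm²), the 25.5×28.5 cube at (8, -4) misses the remaining region (no effect); the r=4 cylinder at (16, 14) misses the remaining region (no effect); the 29.5×12 cube at (-4, 9) partially overlaps it — only the 48.00 mm² overlap (of its 354.00 mm²) is removed, clipping the outline — area = 58.00 mm²; (rotated 10° about Z; rotation is an isometry so areas/perimeters/island counts are preserved). Overall, the cross-section has 2 separate islands. Net area = 58.00 mm².

58.00 mm²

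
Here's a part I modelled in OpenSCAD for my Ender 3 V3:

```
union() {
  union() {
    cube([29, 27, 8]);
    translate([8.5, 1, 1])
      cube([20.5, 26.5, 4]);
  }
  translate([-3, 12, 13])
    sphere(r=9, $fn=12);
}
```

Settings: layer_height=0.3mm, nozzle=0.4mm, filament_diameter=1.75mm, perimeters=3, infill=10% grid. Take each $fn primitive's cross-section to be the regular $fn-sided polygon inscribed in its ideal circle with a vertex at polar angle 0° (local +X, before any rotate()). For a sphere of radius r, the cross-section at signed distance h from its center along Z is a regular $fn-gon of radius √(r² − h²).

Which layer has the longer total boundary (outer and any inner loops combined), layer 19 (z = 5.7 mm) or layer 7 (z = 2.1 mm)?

Layer 19 (z = 5.7): the 29×27 cube contributes its full rectangle (perimeter 112.00 mm); the cube at (8.5, 1) is not intersected at this z (z outside [1, 5]); Merging all regions: only the 29×27 cube is present, so the union is just that shape — boundary = 112.00 mm; the r=9 sphere at (-3, 12) contributes a regular 12-gon of circumradius √(9²−7.3²) = 5.264 (perimeter = 2·12·5.264·sin(180°/12) = 32.70 mm); Combining (union): the regions partially overlap (shared area 12.49 mm²), so the edge portions inside another operand are dropped and the merged outline is re-measured after clipping — boundary = 126.46 mm. So its perimeter = 126.46 mm. Layer 7 (z = 2.1): the cube (footprint 29×27) is included at this height (perimeter 112.00 mm); the 20.5×26.5 cube at (8.5, 1) contributes its full rectangle (perimeter 94.00 mm); Merging all regions: the regions partially overlap (shared area 533.00 mm²), so the edge portions inside another operand are dropped and the merged outline is re-measured after clipping — boundary = 113.00 mm; the sphere at (-3, 12) is absent (|z−center|=10.900 > r=9); Taking the union: only that combined region is present, so the union is just that shape — boundary = 113.00 mm. So its perimeter = 113.00 mm. Layer 19 is larger (126.46 vs 113.00 mm).

layer 19 (z = 5.7 mm)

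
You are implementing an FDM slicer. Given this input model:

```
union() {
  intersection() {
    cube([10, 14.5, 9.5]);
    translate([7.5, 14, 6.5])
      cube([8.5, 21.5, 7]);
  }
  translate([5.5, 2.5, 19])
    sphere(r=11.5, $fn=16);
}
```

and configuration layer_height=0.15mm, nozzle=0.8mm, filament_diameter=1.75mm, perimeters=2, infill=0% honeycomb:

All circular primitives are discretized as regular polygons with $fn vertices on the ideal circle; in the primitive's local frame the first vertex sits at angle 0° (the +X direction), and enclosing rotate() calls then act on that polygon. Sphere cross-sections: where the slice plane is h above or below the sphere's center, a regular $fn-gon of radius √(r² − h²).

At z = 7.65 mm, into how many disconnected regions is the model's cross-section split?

2

At z = 7.65 mm: the cube (footprint 10×14.5) is included at this height; the cube at (7.5, 14) is present — its section is the full 8.5×21.5 rectangle; Taking the intersection: the 8.5×21.5 cube at (7.5, 14) partially overlaps the 10×14.5 cube; clipping to the common part keeps 1.25 mm² — 1 connected region; the sphere at (5.5, 2.5): section is a regular 16-gon, circumradius = √(r²−h²) = √(11.5²−11.35²) = 1.851; Taking the union: the 2 present regions are separate (no shared area or edge), so areas and boundary lengths simply add and each stays a separate island — 2 connected regions. The result has 2 disconnected regions.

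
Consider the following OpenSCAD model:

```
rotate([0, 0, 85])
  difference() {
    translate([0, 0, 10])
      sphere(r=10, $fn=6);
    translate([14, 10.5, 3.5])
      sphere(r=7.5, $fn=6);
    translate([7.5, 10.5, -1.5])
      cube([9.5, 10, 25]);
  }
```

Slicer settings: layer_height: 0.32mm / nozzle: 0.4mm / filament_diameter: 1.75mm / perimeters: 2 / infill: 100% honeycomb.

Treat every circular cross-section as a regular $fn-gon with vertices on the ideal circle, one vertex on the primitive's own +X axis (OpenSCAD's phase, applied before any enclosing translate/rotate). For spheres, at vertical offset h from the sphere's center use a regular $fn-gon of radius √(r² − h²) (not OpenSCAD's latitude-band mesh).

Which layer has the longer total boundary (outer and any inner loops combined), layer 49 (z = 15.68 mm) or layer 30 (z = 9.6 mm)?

Layer 49 (z = 15.68): the r=10 sphere contributes a regular 6-gon of circumradius √(10²−5.68²) = 8.230 (perimeter = 2·6·8.230·sin(180°/6) = 49.38 mm); the sphere at (14, 10.5) is not intersected at this z (|z−center|=12.180 > r=7.5); the cube at (7.5, 10.5) (footprint 9.5×10) is included at this height (perimeter 39.00 mm); Subtracting the remaining from the first: starting from the r=10 sphere, the 9.5×10 cube at (7.5, 10.5) misses the remaining region (no effect) — boundary = 49.38 mm; (whole slice rotated 85° about Z — lengths, areas and connectivity unchanged). So its perimeter = 49.38 mm. Layer 30 (z = 9.6): the sphere: section is a regular 6-gon, circumradius = √(r²−h²) = √(10²−0.4²) = 9.992 (perimeter = 2·6·9.992·sin(180°/6) = 59.95 mm); the r=7.5 sphere at (14, 10.5) slices to a regular 6-gon of circumradius 4.363 (√(r²−h²) with h=6.1 from center) (perimeter = 2·6·4.363·sin(180°/6) = 26.18 mm); the cube at (7.5, 10.5) is present — its section is the full 9.5×10 rectangle (perimeter 39.00 mm); Taking the first minus the rest: starting from the r=10 sphere, the r=7.5 sphere at (14, 10.5) misses the remaining region (no effect); the 9.5×10 cube at (7.5, 10.5) misses the remaining region (no effect) — boundary = 59.95 mm; (whole slice rotated 85° about Z — lengths, areas and connectivity unchanged). So its perimeter = 59.95 mm. Layer 30 is larger (59.95 vs 49.38 mm).

layer 30 (z = 9.6 mm)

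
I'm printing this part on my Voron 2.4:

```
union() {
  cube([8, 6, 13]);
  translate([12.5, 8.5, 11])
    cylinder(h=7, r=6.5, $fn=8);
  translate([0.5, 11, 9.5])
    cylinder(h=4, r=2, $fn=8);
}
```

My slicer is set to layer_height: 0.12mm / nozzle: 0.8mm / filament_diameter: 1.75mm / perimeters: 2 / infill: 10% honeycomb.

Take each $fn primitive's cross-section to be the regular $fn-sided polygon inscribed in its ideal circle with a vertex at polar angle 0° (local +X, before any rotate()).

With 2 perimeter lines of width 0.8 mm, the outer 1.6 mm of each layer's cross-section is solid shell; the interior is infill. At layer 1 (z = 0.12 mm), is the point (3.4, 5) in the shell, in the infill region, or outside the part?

shell

At z = 0.12 mm: the cube (footprint 8×6) is included at this height; the cylinder at (12.5, 8.5) is absent (z outside [11, 18]); the cylinder at (0.5, 11) does not reach this height (z outside [9.5, 13.5]); Taking the union: only the 8×6 cube is present, so the union is just that shape — 1 connected region. Overall, the cross-section is a single solid region. The nearest boundary edge runs (8.00, 6.00)→(0.00, 6.00); distance from the point to it = 1.00 mm. The point is inside the cross-section, 1.00 mm from the nearest boundary — within the 1.6 mm shell band (2 × 0.8).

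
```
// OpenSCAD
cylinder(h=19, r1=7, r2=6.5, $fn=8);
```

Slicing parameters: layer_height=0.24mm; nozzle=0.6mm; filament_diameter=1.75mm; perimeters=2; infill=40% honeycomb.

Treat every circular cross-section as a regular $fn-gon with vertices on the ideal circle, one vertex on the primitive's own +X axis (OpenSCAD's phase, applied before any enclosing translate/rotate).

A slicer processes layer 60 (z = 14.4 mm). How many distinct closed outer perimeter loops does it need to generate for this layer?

At z = 14.4 mm: the cone: at t=0.758 of its height the radius interpolates to r₁+(r₂−r₁)t = 6.621, giving a regular 8-gon of that circumradius. The result has 1 disconnected region.

1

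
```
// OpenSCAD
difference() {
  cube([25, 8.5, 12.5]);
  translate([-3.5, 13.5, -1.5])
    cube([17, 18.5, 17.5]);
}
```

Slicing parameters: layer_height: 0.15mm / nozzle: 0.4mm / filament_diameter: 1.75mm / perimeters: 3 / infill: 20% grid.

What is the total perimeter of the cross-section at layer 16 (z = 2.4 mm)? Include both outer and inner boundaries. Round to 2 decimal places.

At z = 2.4 mm: the cube (footprint 25×8.5) is included at this height (perimeter 67.00 mm); the 17×18.5 cube at (-3.5, 13.5) contributes its full rectangle (perimeter 71.00 mm); Taking the first minus the rest: starting from the 25×8.5 cube, the 17×18.5 cube at (-3.5, 13.5) misses the remaining region (no effect) — boundary = 67.00 mm. Overall, the cross-section is a single solid region. Total boundary length (outer) = 67.00 mm.

67.00 mm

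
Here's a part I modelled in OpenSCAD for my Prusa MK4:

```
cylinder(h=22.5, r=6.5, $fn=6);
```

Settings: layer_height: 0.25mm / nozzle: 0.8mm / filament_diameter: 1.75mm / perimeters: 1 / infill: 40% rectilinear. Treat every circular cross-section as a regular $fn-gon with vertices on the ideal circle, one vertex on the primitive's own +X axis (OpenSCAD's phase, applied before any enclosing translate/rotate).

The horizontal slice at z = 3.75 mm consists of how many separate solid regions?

At z = 3.75 mm: the cylinder: section is a regular 6-gon, circumradius r=6.5. The result has 1 disconnected region.

1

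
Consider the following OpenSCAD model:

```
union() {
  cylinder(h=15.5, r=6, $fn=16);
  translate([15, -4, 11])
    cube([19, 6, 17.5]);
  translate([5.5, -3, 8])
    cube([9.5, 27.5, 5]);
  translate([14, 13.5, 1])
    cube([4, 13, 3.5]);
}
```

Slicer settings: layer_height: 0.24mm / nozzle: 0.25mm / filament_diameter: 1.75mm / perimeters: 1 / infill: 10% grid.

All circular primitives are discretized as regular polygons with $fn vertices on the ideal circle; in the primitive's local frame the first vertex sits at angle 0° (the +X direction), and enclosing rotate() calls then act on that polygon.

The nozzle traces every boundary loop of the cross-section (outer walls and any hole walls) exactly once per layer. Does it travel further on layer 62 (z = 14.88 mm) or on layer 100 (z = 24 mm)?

layer 62 (z = 14.88 mm)

Layer 62 (z = 14.88): the r=6 cylinder contributes a regular 16-gon of circumradius 6 (perimeter = 2·16·6.000·sin(180°/16) = 37.46 mm); the cube at (15, -4) is present — its section is the full 19×6 rectangle (perimeter 50.00 mm); the cube at (5.5, -3) does not reach this height (z outside [8, 13]); the cube at (14, 13.5) is absent (z outside [1, 4.5]); Combining (union): the 2 present regions are separate (no shared area or edge), so areas and boundary lengths simply add and each stays a separate island — boundary = 87.46 mm. So its perimeter = 87.46 mm. Layer 100 (z = 24): the cylinder is not intersected at this z (z outside [0, 15.5]); the cube at (15, -4) is present — its section is the full 19×6 rectangle (perimeter 50.00 mm); the cube at (5.5, -3) is not intersected at this z (z outside [8, 13]); the cube at (14, 13.5) does not reach this height (z outside [1, 4.5]); Taking the union: only the 19×6 cube at (15, -4) is present, so the union is just that shape — boundary = 50.00 mm. So its perimeter = 50.00 mm. Layer 62 is larger (87.46 vs 50.00 mm).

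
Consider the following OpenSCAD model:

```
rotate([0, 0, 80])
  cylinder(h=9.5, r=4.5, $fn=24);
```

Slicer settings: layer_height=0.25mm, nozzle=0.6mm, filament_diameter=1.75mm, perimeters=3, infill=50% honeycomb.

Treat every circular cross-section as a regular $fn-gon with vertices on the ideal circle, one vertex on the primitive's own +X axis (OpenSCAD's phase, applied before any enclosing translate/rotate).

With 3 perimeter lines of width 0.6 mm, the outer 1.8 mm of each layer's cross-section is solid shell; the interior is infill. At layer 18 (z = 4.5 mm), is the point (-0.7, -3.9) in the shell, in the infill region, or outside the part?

shell

At z = 4.5 mm: the cylinder: section is a regular 24-gon, circumradius r=4.5; (whole slice rotated 80° about Z — lengths, areas and connectivity unchanged). Overall, the cross-section is a single solid region. Undo the 80° rotation: the query point maps to (-3.962, 0.012) in the un-rotated model frame. The nearest boundary edge runs (-4.35, 1.16)→(-4.50, 0.00); distance from the point to it = 0.53 mm. The point is inside the cross-section, 0.53 mm from the nearest boundary — within the 1.8 mm shell band (3 × 0.6).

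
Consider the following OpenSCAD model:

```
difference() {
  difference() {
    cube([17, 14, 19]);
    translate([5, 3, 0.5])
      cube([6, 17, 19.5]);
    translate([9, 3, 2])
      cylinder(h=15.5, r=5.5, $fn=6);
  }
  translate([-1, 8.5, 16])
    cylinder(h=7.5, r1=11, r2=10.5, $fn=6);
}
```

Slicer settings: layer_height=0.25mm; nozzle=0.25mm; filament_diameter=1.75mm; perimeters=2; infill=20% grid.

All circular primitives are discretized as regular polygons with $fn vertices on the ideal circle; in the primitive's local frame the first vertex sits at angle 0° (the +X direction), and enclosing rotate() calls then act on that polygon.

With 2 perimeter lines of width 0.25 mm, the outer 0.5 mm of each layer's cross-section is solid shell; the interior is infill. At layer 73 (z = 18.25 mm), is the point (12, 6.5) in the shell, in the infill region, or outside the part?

infill

At z = 18.25 mm: the cube (footprint 17×14) is included at this height; the cube at (5, 3) (footprint 6×17) is included at this height; the cylinder at (9, 3) is absent (z outside [2, 17.5]); After the difference (first − rest): starting from the 17×14 cube, the 6×17 cube at (5, 3) partially overlaps it — only the 66.00 mm² overlap (of its 102.00 mm²) is removed, clipping the outline — 1 connected region; the cone at (-1, 8.5): at t=0.300 of its height the radius interpolates to r₁+(r₂−r₁)t = 10.850, giving a regular 6-gon of that circumradius; Subtracting the remaining from the first: starting from that combined region, the cone at (-1, 8.5) partially overlaps it — only the 72.43 mm² overlap (of its 305.85 mm²) is removed, clipping the outline — 1 connected region. Overall, the cross-section is a single solid region. The nearest boundary edge runs (11.00, 3.00)→(11.00, 14.00); distance from the point to it = 1.00 mm. The point is inside the cross-section and 1.00 mm from the nearest boundary — more than the 0.5 mm shell width (2 × 0.25), so it's in the infill interior.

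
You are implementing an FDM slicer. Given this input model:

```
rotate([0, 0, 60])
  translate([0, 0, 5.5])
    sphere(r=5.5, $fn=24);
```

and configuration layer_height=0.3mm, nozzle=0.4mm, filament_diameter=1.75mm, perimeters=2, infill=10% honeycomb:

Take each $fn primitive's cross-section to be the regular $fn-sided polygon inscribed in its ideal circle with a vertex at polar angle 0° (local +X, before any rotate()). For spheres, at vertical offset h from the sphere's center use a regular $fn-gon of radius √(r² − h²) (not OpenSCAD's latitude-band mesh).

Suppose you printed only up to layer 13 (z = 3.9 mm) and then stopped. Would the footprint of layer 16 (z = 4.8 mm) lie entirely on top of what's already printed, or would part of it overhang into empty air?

Compare the two slices. At z = 3.9: the sphere: section is a regular 24-gon, circumradius = √(r²−h²) = √(5.5²−1.6²) = 5.262 (area = (24/2)·5.262²·sin(360°/24) = 86.00 mm²); (rotated 60° about Z; rotation is an isometry so areas/perimeters/island counts are preserved). At z = 4.8: the r=5.5 sphere contributes a regular 24-gon of circumradius √(5.5²−0.7²) = 5.455 (area = (24/2)·5.455²·sin(360°/24) = 92.43 mm²); (rotated 60° about Z; rotation is an isometry so areas/perimeters/island counts are preserved). Checking containment: at z = 4.8 the cross-section extends beyond the z = 3.9 cross-section by about 6.43 mm².

part overhangs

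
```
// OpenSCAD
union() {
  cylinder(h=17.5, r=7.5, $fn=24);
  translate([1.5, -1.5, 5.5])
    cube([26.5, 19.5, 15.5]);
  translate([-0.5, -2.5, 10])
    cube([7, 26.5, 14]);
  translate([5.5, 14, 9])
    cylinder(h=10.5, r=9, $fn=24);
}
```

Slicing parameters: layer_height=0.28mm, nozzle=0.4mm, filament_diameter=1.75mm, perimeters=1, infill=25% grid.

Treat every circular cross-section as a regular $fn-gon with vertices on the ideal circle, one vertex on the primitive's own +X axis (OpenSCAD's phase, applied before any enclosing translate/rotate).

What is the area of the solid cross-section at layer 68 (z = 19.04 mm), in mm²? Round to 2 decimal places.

655.28 mm²

At z = 19.04 mm: the cylinder is absent (z outside [0, 17.5]); the cube at (1.5, -1.5) is present — its section is the full 26.5×19.5 rectangle (area 516.75 mm²); the cube at (-0.5, -2.5) (footprint 7×26.5) is included at this height (area 185.50 mm²); the r=9 cylinder at (5.5, 14) contributes a regular 24-gon of circumradius 9 (area = (24/2)·9.000²·sin(360°/24) = 251.57 mm²); Taking the union: the regions partially overlap — summed areas 953.82 mm² minus the doubly-counted overlap 298.54 mm² gives 655.28 mm² — area = 655.28 mm². Overall, the cross-section is a single solid region. Net area = 655.28 mm².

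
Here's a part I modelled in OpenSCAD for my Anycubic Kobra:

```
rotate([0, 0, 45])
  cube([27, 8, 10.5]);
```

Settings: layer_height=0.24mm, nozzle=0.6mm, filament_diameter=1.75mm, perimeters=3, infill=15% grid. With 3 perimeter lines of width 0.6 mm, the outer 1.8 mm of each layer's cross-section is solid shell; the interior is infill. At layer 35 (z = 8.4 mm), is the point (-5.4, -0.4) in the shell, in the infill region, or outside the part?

At z = 8.4 mm: the cube is present — its section is the full 27×8 rectangle; (whole slice rotated 45° about Z — lengths, areas and connectivity unchanged). Overall, the cross-section is a single solid region. Undo the 45° rotation: the query point maps to (-4.101, 3.536) in the un-rotated model frame. The nearest boundary edge runs (0.00, 8.00)→(0.00, 0.00); distance from the point to it = 4.10 mm. The point is not inside any of the regions above, so it lies outside the cross-section (4.10 mm from the nearest boundary).

outside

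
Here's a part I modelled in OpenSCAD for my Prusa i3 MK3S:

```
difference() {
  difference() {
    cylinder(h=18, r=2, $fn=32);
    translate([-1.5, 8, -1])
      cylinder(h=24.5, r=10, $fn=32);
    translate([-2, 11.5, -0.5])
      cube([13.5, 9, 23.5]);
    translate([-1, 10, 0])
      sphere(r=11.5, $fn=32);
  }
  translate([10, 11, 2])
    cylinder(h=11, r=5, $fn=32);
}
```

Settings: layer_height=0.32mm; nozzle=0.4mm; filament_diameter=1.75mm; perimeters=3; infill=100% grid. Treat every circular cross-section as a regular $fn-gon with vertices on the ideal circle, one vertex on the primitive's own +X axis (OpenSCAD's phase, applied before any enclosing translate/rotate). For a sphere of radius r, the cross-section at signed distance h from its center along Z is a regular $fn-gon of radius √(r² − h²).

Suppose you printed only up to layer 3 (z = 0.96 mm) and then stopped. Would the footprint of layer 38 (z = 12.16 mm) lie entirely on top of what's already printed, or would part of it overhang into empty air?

Compare the two slices. At z = 0.96: the r=2 cylinder gives a regular 32-gon of circumradius 2 (constant along its height) (area = (32/2)·2.000²·sin(360°/32) = 12.49 mm²); the r=10 cylinder at (-1.5, 8) gives a regular 32-gon of circumradius 10 (constant along its height) (area = (32/2)·10.000²·sin(360°/32) = 312.14 mm²); the cube at (-2, 11.5) is present — its section is the full 13.5×9 rectangle (area 121.50 mm²); the sphere at (-1, 10): section is a regular 32-gon, circumradius = √(r²−h²) = √(11.5²−0.96²) = 11.460 (area = (32/2)·11.460²·sin(360°/32) = 409.93 mm²); Taking the first minus the rest: starting from the r=2 cylinder (12.49 mm²), the r=10 cylinder at (-1.5, 8) partially overlaps it — only the 12.29 mm² overlap (of its 312.14 mm²) is removed, clipping the outline; the 13.5×9 cube at (-2, 11.5) misses the remaining region (no effect); the r=11.5 sphere at (-1, 10) misses the remaining region (no effect) — area = 0.19 mm²; the cylinder at (10, 11) is not intersected at this z (z outside [2, 13]); After the difference (first − rest): none of the subtracted shapes is present at this height, so the result so far is unchanged — area = 0.19 mm². At z = 12.16: the r=2 cylinder gives a regular 32-gon of circumradius 2 (constant along its height) (area = (32/2)·2.000²·sin(360°/32) = 12.49 mm²); the r=10 cylinder at (-1.5, 8) contributes a regular 32-gon of circumradius 10 (area = (32/2)·10.000²·sin(360°/32) = 312.14 mm²); the 13.5×9 cube at (-2, 11.5) contributes its full rectangle (area 121.50 mm²); the sphere at (-1, 10) is not intersected at this z (|z−center|=12.160 > r=11.5); After the difference (first − rest): starting from the r=2 cylinder (12.49 mm²), the r=10 cylinder at (-1.5, 8) partially overlaps it — only the 12.29 mm² overlap (of its 312.14 mm²) is removed, clipping the outline; the 13.5×9 cube at (-2, 11.5) misses the remaining region (no effect) — area = 0.19 mm²; the r=5 cylinder at (10, 11) gives a regular 32-gon of circumradius 5 (constant along its height) (area = (32/2)·5.000²·sin(360°/32) = 78.04 mm²); Taking the first minus the rest: starting from that combined region (0.19 mm²), the r=5 cylinder at (10, 11) misses the remaining region (no effect) — area = 0.19 mm². Checking containment: the cross-section at z = 12.16 is a subset of the cross-section at z = 0.96.

entirely on top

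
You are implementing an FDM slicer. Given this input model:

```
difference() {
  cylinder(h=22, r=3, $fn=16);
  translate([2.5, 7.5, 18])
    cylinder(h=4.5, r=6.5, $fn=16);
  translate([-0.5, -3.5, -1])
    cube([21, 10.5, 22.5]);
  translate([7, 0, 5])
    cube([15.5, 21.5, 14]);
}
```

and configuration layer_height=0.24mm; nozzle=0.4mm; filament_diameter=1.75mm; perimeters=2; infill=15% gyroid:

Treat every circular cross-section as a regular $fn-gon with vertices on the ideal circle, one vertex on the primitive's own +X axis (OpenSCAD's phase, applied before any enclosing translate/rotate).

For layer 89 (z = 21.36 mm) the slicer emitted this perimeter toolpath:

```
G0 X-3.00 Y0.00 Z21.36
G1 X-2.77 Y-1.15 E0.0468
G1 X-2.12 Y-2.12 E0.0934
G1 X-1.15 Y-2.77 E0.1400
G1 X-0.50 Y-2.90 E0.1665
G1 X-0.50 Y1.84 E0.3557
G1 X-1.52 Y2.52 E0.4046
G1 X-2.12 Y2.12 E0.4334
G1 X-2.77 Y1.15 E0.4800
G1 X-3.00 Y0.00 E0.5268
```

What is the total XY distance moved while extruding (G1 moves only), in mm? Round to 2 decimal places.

13.20 mm

Sum the Euclidean lengths of each G1 segment: total = 13.20 mm.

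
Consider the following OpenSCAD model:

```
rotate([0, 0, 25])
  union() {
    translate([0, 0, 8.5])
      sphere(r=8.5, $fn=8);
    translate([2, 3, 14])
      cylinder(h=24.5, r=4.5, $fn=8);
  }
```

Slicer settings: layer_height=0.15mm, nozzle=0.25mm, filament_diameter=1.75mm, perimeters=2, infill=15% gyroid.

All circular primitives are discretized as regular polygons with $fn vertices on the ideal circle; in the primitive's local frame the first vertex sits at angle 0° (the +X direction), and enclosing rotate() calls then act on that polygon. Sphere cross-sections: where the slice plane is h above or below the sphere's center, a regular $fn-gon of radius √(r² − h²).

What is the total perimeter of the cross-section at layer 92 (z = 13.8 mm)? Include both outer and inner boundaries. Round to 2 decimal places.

40.69 mm

At z = 13.8 mm: the sphere: section is a regular 8-gon, circumradius = √(r²−h²) = √(8.5²−5.3²) = 6.645 (perimeter = 2·8·6.645·sin(180°/8) = 40.69 mm); the cylinder at (2, 3) does not reach this height (z outside [14, 38.5]); Taking the union: only the r=8.5 sphere is present, so the union is just that shape — boundary = 40.69 mm; (rotated 25° about Z; rotation is an isometry so areas/perimeters/island counts are preserved). Overall, the cross-section is a single solid region. Total boundary length (outer) = 40.69 mm.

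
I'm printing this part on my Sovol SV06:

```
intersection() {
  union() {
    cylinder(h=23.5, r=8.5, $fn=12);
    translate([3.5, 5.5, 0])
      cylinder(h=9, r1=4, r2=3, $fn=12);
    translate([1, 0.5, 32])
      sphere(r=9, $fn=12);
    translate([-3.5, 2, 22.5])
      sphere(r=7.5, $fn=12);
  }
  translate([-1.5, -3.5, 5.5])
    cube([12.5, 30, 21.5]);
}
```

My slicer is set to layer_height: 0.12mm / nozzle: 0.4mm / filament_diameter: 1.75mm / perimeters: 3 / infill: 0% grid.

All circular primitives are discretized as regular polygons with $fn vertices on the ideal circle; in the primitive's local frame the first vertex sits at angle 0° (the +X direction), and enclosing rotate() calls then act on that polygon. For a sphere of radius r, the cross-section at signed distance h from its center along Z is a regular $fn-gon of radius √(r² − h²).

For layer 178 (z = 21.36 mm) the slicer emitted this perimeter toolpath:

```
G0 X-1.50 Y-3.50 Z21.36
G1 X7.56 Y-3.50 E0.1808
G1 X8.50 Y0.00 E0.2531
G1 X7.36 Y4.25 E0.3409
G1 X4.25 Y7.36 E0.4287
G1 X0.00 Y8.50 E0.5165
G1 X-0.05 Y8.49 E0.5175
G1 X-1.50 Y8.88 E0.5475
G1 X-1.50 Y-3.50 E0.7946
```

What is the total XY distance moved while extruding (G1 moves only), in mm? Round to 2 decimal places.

39.82 mm

Sum the Euclidean lengths of each G1 segment: total = 39.82 mm.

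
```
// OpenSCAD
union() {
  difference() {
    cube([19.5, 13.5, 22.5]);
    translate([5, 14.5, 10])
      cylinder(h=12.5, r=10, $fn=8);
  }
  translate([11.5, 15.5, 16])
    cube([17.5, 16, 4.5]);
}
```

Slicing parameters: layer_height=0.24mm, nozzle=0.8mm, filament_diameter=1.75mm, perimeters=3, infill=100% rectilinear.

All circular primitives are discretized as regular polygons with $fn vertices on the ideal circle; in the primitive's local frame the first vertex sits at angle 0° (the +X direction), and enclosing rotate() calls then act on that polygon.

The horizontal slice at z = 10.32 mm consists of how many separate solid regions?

At z = 10.32 mm: the 19.5×13.5 cube contributes its full rectangle; the r=10 cylinder at (5, 14.5) contributes a regular 8-gon of circumradius 10; Subtracting the remaining from the first: starting from the 19.5×13.5 cube, the r=10 cylinder at (5, 14.5) partially overlaps it — only the 100.74 mm² overlap (of its 282.84 mm²) is removed, clipping the outline — 1 connected region; the cube at (11.5, 15.5) does not reach this height (z outside [16, 20.5]); Combining (union): only that combined region is present, so the union is just that shape — 1 connected region. The result has 1 disconnected region.

1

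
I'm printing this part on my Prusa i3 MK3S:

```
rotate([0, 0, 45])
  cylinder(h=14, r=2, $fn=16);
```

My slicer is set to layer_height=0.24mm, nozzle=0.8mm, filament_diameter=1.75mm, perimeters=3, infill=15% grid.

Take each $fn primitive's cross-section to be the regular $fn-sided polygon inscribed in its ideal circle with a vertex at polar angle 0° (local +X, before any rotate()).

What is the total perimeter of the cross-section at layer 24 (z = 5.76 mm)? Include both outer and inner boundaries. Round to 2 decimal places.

At z = 5.76 mm: the r=2 cylinder gives a regular 16-gon of circumradius 2 (constant along its height) (perimeter = 2·16·2.000·sin(180°/16) = 12.49 mm); (whole slice rotated 45° about Z — lengths, areas and connectivity unchanged). Overall, the cross-section is a single solid region. Total boundary length (outer) = 12.49 mm.

12.49 mm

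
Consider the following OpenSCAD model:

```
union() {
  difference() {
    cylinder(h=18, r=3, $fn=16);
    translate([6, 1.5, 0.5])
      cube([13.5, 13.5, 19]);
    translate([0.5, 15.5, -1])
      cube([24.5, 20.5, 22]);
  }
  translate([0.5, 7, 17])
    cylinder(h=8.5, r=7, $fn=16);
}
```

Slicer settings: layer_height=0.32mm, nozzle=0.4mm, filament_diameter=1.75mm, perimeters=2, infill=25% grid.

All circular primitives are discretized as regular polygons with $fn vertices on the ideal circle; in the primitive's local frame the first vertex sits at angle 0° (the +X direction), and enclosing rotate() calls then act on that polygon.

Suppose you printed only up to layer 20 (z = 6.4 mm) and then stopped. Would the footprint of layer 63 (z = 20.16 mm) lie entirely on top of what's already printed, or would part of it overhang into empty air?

part overhangs

Compare the two slices. At z = 6.4: the cylinder: section is a regular 16-gon, circumradius r=3 (area = (16/2)·3.000²·sin(360°/16) = 27.55 mm²); the cube at (6, 1.5) is present — its section is the full 13.5×13.5 rectangle (area 182.25 mm²); the cube at (0.5, 15.5) is present — its section is the full 24.5×20.5 rectangle (area 502.25 mm²); After the difference (first − rest): starting from the r=3 cylinder (27.55 mm²), the 13.5×13.5 cube at (6, 1.5) misses the remaining region (no effect); the 24.5×20.5 cube at (0.5, 15.5) misses the remaining region (no effect) — area = 27.55 mm²; the cylinder at (0.5, 7) is not intersected at this z (z outside [17, 25.5]); Merging all regions: only that combined region is present, so the union is just that shape — area = 27.55 mm². At z = 20.16: the cylinder is not intersected at this z (z outside [0, 18]); the cube at (6, 1.5) is absent (z outside [0.5, 19.5]); the cube at (0.5, 15.5) (footprint 24.5×20.5) is included at this height (area 502.25 mm²); Taking the first minus the rest: the first operand is absent here, so nothing remains; the r=7 cylinder at (0.5, 7) contributes a regular 16-gon of circumradius 7 (area = (16/2)·7.000²·sin(360°/16) = 150.01 mm²); Merging all regions: only the r=7 cylinder at (0.5, 7) is present, so the union is just that shape — area = 150.01 mm². Checking containment: at z = 20.16 the cross-section extends beyond the z = 6.4 cross-section by about 138.11 mm².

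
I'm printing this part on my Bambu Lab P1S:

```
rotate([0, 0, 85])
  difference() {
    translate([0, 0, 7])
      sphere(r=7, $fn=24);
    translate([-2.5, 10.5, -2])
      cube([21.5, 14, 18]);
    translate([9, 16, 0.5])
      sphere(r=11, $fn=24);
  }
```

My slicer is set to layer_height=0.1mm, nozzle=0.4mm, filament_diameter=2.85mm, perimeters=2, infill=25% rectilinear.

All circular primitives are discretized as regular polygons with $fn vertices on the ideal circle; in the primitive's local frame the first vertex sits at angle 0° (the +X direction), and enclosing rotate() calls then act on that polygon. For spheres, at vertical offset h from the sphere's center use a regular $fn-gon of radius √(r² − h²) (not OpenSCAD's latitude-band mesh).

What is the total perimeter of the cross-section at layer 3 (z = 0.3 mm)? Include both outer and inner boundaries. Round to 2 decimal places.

At z = 0.3 mm: the sphere: section is a regular 24-gon, circumradius = √(r²−h²) = √(7²−6.7²) = 2.027 (perimeter = 2·24·2.027·sin(180°/24) = 12.70 mm); the 21.5×14 cube at (-2.5, 10.5) contributes its full rectangle (perimeter 71.00 mm); the r=11 sphere at (9, 16) slices to a regular 24-gon of circumradius 10.998 (√(r²−h²) with h=0.2 from center) (perimeter = 2·24·10.998·sin(180°/24) = 68.91 mm); Taking the first minus the rest: starting from the r=7 sphere, the 21.5×14 cube at (-2.5, 10.5) misses the remaining region (no effect); the r=11 sphere at (9, 16) misses the remaining region (no effect) — boundary = 12.70 mm; (rotated 85° about Z; rotation is an isometry so areas/perimeters/island counts are preserved). Overall, the cross-section is a single solid region. Total boundary length (outer) = 12.70 mm.

12.70 mm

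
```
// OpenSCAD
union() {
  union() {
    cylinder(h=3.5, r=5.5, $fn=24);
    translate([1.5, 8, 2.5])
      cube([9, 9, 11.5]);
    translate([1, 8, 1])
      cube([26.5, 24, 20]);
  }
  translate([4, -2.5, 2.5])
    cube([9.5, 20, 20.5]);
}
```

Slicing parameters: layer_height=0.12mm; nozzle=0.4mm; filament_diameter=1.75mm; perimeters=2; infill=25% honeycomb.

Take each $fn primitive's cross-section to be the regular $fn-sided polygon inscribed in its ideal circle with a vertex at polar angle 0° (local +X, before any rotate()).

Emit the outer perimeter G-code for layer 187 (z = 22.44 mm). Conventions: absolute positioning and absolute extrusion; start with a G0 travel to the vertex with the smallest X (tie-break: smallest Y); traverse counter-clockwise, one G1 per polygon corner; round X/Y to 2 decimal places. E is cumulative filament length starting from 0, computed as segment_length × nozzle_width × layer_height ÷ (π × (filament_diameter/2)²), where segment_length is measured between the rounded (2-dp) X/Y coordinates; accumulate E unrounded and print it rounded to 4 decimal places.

At z = 22.44 mm: the cylinder is not intersected at this z (z outside [0, 3.5]); the cube at (1.5, 8) is not intersected at this z (z outside [2.5, 14]); the cube at (1, 8) does not reach this height (z outside [1, 21]); Taking the union: nothing is present at this height; the 9.5×20 cube at (4, -2.5) contributes its full rectangle; Merging all regions: only the 9.5×20 cube at (4, -2.5) is present, so the union is just that shape — 1 connected region. The outline is a single polygon with 4 vertices. Extrusion per mm of travel: 0.4 × 0.12 / (π × 0.875²) = 0.019956. Accumulating E over each segment gives final E = 1.1774.

G0 X4.00 Y-2.50 Z22.44
G1 X13.50 Y-2.50 E0.1896
G1 X13.50 Y17.50 E0.5887
G1 X4.00 Y17.50 E0.7783
G1 X4.00 Y-2.50 E1.1774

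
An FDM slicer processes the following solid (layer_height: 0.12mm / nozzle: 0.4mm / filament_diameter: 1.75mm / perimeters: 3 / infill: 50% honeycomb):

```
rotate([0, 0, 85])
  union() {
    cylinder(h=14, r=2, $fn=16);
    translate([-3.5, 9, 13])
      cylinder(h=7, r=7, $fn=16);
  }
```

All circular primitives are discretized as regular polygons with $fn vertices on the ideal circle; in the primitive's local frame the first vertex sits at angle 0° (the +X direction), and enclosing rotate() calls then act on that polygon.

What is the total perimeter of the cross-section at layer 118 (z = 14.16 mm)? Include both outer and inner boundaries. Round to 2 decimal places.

At z = 14.16 mm: the cylinder is absent (z outside [0, 14]); the r=7 cylinder at (-3.5, 9) gives a regular 16-gon of circumradius 7 (constant along its height) (perimeter = 2·16·7.000·sin(180°/16) = 43.70 mm); Taking the union: only the r=7 cylinder at (-3.5, 9) is present, so the union is just that shape — boundary = 43.70 mm; (rotated 85° about Z; rotation is an isometry so areas/perimeters/island counts are preserved). Overall, the cross-section is a single solid region. Total boundary length (outer) = 43.70 mm.

43.70 mm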